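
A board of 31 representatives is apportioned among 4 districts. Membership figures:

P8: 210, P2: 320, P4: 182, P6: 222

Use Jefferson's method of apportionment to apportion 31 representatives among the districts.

P8=7, P2=11, P4=6, P6=7

Standard divisor 934/31 ≈ 30.129; standard quotas: P8 6.970, P2 10.621, P4 6.041, P6 7.368.
Rounding down gives 6, 10, 6, 7 = 29 seats, so the divisor must be adjusted.
With modified divisor 28: modified quotas P8 7.500, P2 11.429, P4 6.500, P6 7.929.
Rounding down: P8 7, P2 11, P4 6, P6 7 (total 31).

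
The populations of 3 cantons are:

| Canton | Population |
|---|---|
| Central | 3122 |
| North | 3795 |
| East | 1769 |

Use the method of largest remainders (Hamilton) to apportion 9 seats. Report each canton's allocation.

Standard divisor: 8686 ÷ 9 ≈ 965.111.
Standard quotas: Central 3.235, North 3.932, East 1.833.
Lower quotas: Central 3, North 3, East 1 (sum 7, leaving 2 seats).
Remainders in descending order: North 0.932, East 0.833, Central 0.235.
Largest remainders: North, East receive the extra seats.

Central 3, North 4, East 2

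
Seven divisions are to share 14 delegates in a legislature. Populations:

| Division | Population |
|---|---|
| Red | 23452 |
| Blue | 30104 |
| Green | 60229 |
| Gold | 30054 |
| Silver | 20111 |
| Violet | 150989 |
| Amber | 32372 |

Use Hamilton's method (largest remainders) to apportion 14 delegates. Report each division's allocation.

Total 347311; standard divisor 347311/14 ≈ 24807.929.
Standard quotas: Red 0.9453, Blue 1.2135, Green 2.4278, Gold 1.2115, Silver 0.8107, Violet 6.0863, Amber 1.3049.
Lower quotas: Red 0, Blue 1, Green 2, Gold 1, Silver 0, Violet 6, Amber 1 (sum 11, leaving 3 seats).
Remainders in descending order: Red 0.9453, Silver 0.8107, Green 0.4278, Amber 0.3049, Blue 0.2135, Gold 0.2115, Violet 0.0863.
The surplus seats go to Red, Silver, Green.

Red 1, Blue 1, Green 3, Gold 1, Silver 1, Violet 6, Amber 1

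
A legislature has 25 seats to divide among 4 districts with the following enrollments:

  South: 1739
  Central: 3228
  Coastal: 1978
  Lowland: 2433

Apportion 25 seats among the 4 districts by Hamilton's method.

Total 9378; standard divisor 9378/25 ≈ 375.12.
Standard quotas: South 4.636, Central 8.605, Coastal 5.273, Lowland 6.486.
Lower quotas: South 4, Central 8, Coastal 5, Lowland 6 (sum 23, leaving 2 seats).
Remainders in descending order: South 0.636, Central 0.605, Lowland 0.486, Coastal 0.273.
Largest remainders: South, Central receive the extra seats.

South 5, Central 9, Coastal 5, Lowland 6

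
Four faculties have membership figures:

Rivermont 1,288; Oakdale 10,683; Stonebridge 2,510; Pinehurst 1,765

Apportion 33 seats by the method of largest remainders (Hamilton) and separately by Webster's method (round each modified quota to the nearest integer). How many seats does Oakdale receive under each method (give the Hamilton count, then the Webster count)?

22 and 21

Hamilton: Rivermont 3, Oakdale 22, Stonebridge 5, Pinehurst 3.
Webster: Rivermont 3, Oakdale 21, Stonebridge 5, Pinehurst 4.
Oakdale gets 22 under Hamilton and 21 under Webster.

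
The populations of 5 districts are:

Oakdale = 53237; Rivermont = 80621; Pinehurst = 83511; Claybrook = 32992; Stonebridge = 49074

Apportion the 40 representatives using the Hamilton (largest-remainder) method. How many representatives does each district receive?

Total 299435; standard divisor 299435/40 ≈ 7485.875.
Standard quotas: Oakdale 7.1117, Rivermont 10.7697, Pinehurst 11.1558, Claybrook 4.4072, Stonebridge 6.5555.
Lower quotas: Oakdale 7, Rivermont 10, Pinehurst 11, Claybrook 4, Stonebridge 6 (sum 38, leaving 2 seats).
Remainders in descending order: Rivermont 0.7697, Stonebridge 0.5555, Claybrook 0.4072, Pinehurst 0.1558, Oakdale 0.1117.
Largest remainders: Rivermont, Stonebridge receive the extra seats.

Oakdale=7, Rivermont=11, Pinehurst=11, Claybrook=4, Stonebridge=7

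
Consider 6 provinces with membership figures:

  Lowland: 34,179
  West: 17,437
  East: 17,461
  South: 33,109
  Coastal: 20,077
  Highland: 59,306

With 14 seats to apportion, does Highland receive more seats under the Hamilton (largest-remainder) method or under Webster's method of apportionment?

Hamilton: Lowland 3, West 1, East 1, South 3, Coastal 1, Highland 5.
Webster: Lowland 3, West 1, East 1, South 3, Coastal 2, Highland 4.
Highland gets 5 under Hamilton and 4 under Webster.

Hamilton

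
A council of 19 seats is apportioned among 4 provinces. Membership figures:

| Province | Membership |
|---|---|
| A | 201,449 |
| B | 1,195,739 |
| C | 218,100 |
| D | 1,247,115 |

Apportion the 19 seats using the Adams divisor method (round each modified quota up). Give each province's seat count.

Standard divisor 2862403/19 ≈ 150652.789; standard quotas: A 1.337, B 7.937, C 1.448, D 8.278.
Rounding up gives 2, 8, 2, 9 = 21 seats, so the divisor must be adjusted.
With modified divisor 174500: modified quotas A 1.154, B 6.852, C 1.250, D 7.147.
Rounding up: A 2, B 7, C 2, D 8 (total 19).

A: 2, B: 7, C: 2, D: 8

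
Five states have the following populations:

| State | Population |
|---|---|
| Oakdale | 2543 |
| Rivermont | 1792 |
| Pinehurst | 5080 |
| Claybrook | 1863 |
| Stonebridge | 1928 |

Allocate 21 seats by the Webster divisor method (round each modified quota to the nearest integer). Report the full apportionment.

Standard divisor 13206/21 ≈ 628.857; standard quotas: Oakdale 4.044, Rivermont 2.850, Pinehurst 8.078, Claybrook 2.963, Stonebridge 3.066.
Rounding to the nearest integer gives Oakdale 4, Rivermont 3, Pinehurst 8, Claybrook 3, Stonebridge 3 — total 21, matching the house size, so no adjustment is needed.

Oakdale 4, Rivermont 3, Pinehurst 8, Claybrook 3, Stonebridge 3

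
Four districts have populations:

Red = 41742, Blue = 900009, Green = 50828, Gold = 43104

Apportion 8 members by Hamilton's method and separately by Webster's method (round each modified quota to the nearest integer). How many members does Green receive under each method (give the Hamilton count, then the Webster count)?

1 and 0

Hamilton: Red 0, Blue 7, Green 1, Gold 0.
Webster: Red 0, Blue 8, Green 0, Gold 0.
Green gets 1 under Hamilton and 0 under Webster.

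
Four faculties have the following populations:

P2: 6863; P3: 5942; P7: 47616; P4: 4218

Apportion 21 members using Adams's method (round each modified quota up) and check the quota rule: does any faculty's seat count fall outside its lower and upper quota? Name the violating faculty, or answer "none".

Standard quotas: P2 2.230, P3 1.930, P7 15.470, P4 1.370.
Adams allocation: P2 3, P3 2, P7 14, P4 2.
P7 has quota 15.470 (lower 15, upper 16) but receives 14 — outside the quota interval.

P7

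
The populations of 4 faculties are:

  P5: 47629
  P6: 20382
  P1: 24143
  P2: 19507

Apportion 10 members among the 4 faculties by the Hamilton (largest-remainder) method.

Standard divisor: 111661 ÷ 10 ≈ 11166.1.
Standard quotas: P5 4.2655, P6 1.8253, P1 2.1622, P2 1.7470.
Lower quotas: P5 4, P6 1, P1 2, P2 1 (sum 8, leaving 2 seats).
Remainders in descending order: P6 0.8253, P2 0.7470, P5 0.2655, P1 0.1622.
Largest remainders: P6, P2 receive the extra seats.

P5: 4, P6: 2, P1: 2, P2: 2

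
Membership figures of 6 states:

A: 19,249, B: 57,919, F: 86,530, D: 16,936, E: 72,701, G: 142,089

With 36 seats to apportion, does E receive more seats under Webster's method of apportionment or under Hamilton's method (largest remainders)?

Hamilton

Webster: A 2, B 5, F 8, D 2, E 6, G 13.
Hamilton: A 2, B 5, F 8, D 1, E 7, G 13.
E gets 6 under Webster and 7 under Hamilton.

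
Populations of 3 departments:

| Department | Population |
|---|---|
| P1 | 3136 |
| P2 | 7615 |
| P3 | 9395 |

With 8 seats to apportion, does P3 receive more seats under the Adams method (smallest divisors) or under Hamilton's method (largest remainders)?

Adams: P1 2, P2 3, P3 3.
Hamilton: P1 1, P2 3, P3 4.
P3 gets 3 under Adams and 4 under Hamilton.

Hamilton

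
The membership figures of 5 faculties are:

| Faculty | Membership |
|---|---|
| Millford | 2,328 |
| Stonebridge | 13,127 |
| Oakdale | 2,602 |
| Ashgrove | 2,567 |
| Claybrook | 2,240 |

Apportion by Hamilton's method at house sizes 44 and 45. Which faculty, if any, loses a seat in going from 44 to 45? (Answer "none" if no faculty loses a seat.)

At 44 seats: Millford 5, Stonebridge 25, Oakdale 5, Ashgrove 5, Claybrook 4.
At 45 seats: Millford 5, Stonebridge 26, Oakdale 5, Ashgrove 5, Claybrook 4.
No faculty's allocation decreased.

none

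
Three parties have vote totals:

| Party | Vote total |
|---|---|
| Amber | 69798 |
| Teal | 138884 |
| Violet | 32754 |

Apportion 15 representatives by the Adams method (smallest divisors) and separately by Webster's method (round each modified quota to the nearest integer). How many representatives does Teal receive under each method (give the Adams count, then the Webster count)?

Adams: Amber 5, Teal 8, Violet 2.
Webster: Amber 4, Teal 9, Violet 2.
Teal gets 8 under Adams and 9 under Webster.

8 and 9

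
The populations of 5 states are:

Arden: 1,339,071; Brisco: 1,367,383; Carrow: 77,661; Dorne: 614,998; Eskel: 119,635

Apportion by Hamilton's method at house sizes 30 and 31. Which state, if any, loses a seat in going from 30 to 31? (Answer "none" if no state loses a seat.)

At 30 seats: Arden 11, Brisco 12, Carrow 1, Dorne 5, Eskel 1.
At 31 seats: Arden 12, Brisco 12, Carrow 1, Dorne 5, Eskel 1.
No state's allocation decreased.

none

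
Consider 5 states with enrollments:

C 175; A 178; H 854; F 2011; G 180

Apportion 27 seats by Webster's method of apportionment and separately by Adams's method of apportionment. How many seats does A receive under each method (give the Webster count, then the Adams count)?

1 and 2

Webster: C 1, A 1, H 7, F 17, G 1.
Adams: C 2, A 2, H 6, F 15, G 2.
A gets 1 under Webster and 2 under Adams.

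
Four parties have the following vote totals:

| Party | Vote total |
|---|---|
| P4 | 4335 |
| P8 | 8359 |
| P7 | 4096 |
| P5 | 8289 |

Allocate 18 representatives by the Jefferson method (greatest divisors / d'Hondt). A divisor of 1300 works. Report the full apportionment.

P4: 3, P8: 6, P7: 3, P5: 6

With modified divisor 1300: modified quotas P4 3.335, P8 6.430, P7 3.151, P5 6.376.
Rounding down: P4 3, P8 6, P7 3, P5 6 (total 18).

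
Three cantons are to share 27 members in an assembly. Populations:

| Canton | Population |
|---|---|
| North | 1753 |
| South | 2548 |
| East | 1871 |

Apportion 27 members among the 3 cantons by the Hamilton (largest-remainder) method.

North 8, South 11, East 8

Total 6172; standard divisor 6172/27 ≈ 228.593.
Standard quotas: North 7.669, South 11.146, East 8.185.
Lower quotas: North 7, South 11, East 8 (sum 26, leaving 1 seat).
Remainders in descending order: North 0.669, East 0.185, South 0.146.
Largest remainder: North receives the extra seat.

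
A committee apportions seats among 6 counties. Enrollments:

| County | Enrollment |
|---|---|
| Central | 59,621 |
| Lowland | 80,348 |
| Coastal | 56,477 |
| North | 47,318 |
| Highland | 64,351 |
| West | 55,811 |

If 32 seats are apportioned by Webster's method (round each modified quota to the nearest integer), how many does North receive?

Standard divisor 363926/32 ≈ 11372.688; standard quotas: Central 5.242, Lowland 7.065, Coastal 4.966, North 4.161, Highland 5.658, West 4.907.
Rounding to the nearest integer gives Central 5, Lowland 7, Coastal 5, North 4, Highland 6, West 5 — total 32, matching the house size, so no adjustment is needed.
North receives 4.

4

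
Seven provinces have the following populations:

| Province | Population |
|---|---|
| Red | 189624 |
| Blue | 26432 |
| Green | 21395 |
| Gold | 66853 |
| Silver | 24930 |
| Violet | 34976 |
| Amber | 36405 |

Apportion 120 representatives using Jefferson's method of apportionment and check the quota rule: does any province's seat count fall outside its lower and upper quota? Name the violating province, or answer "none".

Standard quotas: Red 56.800, Blue 7.917, Green 6.409, Gold 20.025, Silver 7.468, Violet 10.477, Amber 10.905.
Jefferson allocation: Red 58, Blue 8, Green 6, Gold 20, Silver 7, Violet 10, Amber 11.
Red has quota 56.800 (lower 56, upper 57) but receives 58 — outside the quota interval.

Red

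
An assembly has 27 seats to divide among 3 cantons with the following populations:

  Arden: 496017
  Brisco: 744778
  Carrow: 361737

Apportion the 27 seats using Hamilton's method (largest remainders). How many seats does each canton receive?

Arden=8; Brisco=13; Carrow=6

The standard divisor is 1602532/27 ≈ 59353.037.
Standard quotas: Arden 8.3571, Brisco 12.5483, Carrow 6.0947.
Lower quotas: Arden 8, Brisco 12, Carrow 6 (sum 26, leaving 1 seat).
Remainders in descending order: Brisco 0.5483, Arden 0.3571, Carrow 0.0947.
Largest remainder: Brisco receives the extra seat.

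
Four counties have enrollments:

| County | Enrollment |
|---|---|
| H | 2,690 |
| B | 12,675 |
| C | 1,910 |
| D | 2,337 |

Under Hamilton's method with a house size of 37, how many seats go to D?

4

Standard divisor: 19612 ÷ 37 ≈ 530.054.
Standard quotas: H 5.0750, B 23.9127, C 3.6034, D 4.4090.
Lower quotas: H 5, B 23, C 3, D 4 (sum 35, leaving 2 seats).
Remainders in descending order: B 0.9127, C 0.6034, D 0.4090, H 0.0750.
The surplus seats go to B, C.
D receives 4.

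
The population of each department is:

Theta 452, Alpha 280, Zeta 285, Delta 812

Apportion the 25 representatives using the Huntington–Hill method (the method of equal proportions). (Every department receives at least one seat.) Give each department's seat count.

With divisor 74: modified quotas Theta 6.108, Alpha 3.784, Zeta 3.851, Delta 10.973.
Geometric-mean thresholds: Theta √(6·7)=6.481, Alpha √(3·4)=3.464, Zeta √(3·4)=3.464, Delta √(10·11)=10.488.
Each quota rounded against its threshold gives Theta 6, Alpha 4, Zeta 4, Delta 11 (total 25).

Theta=6; Alpha=4; Zeta=4; Delta=11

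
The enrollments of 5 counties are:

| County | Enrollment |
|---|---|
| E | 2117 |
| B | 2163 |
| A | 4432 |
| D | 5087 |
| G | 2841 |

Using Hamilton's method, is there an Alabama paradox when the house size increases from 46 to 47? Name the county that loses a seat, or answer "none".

At 46 seats: E 6, B 6, A 12, D 14, G 8.
At 47 seats: E 6, B 6, A 13, D 14, G 8.
No county's allocation decreased.

none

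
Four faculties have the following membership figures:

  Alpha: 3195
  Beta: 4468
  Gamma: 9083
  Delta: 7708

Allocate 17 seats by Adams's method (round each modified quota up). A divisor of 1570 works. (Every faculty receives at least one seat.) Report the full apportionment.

With modified divisor 1570: modified quotas Alpha 2.035, Beta 2.846, Gamma 5.785, Delta 4.910.
Rounding up: Alpha 3, Beta 3, Gamma 6, Delta 5 (total 17).

Alpha 3; Beta 3; Gamma 6; Delta 5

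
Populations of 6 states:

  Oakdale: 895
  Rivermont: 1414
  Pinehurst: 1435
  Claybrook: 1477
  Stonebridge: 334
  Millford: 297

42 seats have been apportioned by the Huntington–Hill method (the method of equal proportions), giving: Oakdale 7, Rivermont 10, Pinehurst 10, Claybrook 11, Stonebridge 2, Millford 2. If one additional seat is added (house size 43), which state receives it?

Priority for the next seat is population ÷ (√(s·(s+1))).
Priorities: Oakdale 119.599, Rivermont 134.820, Pinehurst 136.822, Claybrook 128.556, Stonebridge 136.355, Millford 121.250.
Highest priority: Pinehurst.

Pinehurst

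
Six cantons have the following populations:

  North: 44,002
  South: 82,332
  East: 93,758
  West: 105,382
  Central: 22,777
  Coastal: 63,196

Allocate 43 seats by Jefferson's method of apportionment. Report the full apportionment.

North 4; South 9; East 10; West 11; Central 2; Coastal 7

Standard divisor 411447/43 ≈ 9568.535; standard quotas: North 4.599, South 8.604, East 9.799, West 11.013, Central 2.380, Coastal 6.605.
Rounding down gives 4, 8, 9, 11, 2, 6 = 40 seats, so the divisor must be adjusted.
With modified divisor 8900: modified quotas North 4.944, South 9.251, East 10.535, West 11.841, Central 2.559, Coastal 7.101.
Rounding down: North 4, South 9, East 10, West 11, Central 2, Coastal 7 (total 43).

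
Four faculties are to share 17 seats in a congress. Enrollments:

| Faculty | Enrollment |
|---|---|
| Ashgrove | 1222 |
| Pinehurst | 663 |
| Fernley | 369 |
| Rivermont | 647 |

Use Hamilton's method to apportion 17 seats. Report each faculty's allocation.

Standard divisor: 2901 ÷ 17 ≈ 170.647.
Standard quotas: Ashgrove 7.161, Pinehurst 3.885, Fernley 2.162, Rivermont 3.791.
Lower quotas: Ashgrove 7, Pinehurst 3, Fernley 2, Rivermont 3 (sum 15, leaving 2 seats).
Remainders in descending order: Pinehurst 0.885, Rivermont 0.791, Fernley 0.162, Ashgrove 0.161.
The surplus seats go to Pinehurst, Rivermont.

Ashgrove: 7; Pinehurst: 4; Fernley: 2; Rivermont: 4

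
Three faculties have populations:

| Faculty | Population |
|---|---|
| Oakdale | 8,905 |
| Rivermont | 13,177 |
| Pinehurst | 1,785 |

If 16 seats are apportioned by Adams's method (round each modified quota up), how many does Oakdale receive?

6

Standard divisor 23867/16 ≈ 1491.688; standard quotas: Oakdale 5.970, Rivermont 8.834, Pinehurst 1.197.
Rounding up gives 6, 9, 2 = 17 seats, so the divisor must be adjusted.
With modified divisor 1700: modified quotas Oakdale 5.238, Rivermont 7.751, Pinehurst 1.050.
Rounding up: Oakdale 6, Rivermont 8, Pinehurst 2 (total 16).
Oakdale receives 6.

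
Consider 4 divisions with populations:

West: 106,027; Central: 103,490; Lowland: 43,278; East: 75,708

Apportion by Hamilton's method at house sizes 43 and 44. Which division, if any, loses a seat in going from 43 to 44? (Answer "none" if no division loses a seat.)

At 43 seats: West 14, Central 13, Lowland 6, East 10.
At 44 seats: West 14, Central 14, Lowland 6, East 10.
No division's allocation decreased.

none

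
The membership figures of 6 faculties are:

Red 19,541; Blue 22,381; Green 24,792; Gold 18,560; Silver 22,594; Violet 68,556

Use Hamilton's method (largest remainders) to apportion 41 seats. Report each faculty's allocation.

Red: 5, Blue: 5, Green: 6, Gold: 4, Silver: 5, Violet: 16

The standard divisor is 176424/41 ≈ 4303.024.
Standard quotas: Red 4.5412, Blue 5.2012, Green 5.7615, Gold 4.3132, Silver 5.2507, Violet 15.9321.
Lower quotas: Red 4, Blue 5, Green 5, Gold 4, Silver 5, Violet 15 (sum 38, leaving 3 seats).
Remainders in descending order: Violet 0.9321, Green 0.7615, Red 0.5412, Gold 0.3132, Silver 0.2507, Blue 0.2012.
Largest remainders: Violet, Green, Red receive the extra seats.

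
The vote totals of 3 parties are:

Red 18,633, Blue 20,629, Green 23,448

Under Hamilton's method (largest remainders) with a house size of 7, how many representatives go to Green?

The standard divisor is 62710/7 ≈ 8958.571.
Standard quotas: Red 2.0799, Blue 2.3027, Green 2.6174.
Lower quotas: Red 2, Blue 2, Green 2 (sum 6, leaving 1 seat).
Remainders in descending order: Green 0.6174, Blue 0.3027, Red 0.0799.
Largest remainder: Green receives the extra seat.
Green receives 3.

3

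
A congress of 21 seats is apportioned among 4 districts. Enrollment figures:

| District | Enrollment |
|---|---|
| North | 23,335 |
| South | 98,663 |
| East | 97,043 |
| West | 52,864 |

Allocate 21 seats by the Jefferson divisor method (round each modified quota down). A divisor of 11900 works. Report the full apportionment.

With modified divisor 11900: modified quotas North 1.961, South 8.291, East 8.155, West 4.442.
Rounding down: North 1, South 8, East 8, West 4 (total 21).

North=1, South=8, East=8, West=4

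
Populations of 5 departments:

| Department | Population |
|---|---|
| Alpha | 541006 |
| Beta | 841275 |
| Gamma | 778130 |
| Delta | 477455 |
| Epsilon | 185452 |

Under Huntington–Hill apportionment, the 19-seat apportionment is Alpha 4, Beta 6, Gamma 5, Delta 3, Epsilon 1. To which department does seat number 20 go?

Gamma

Priority for the next seat is population ÷ (√(s·(s+1))).
Priorities: Alpha 120972.619, Beta 129811.551, Gamma 142066.451, Delta 137829.386, Epsilon 131134.367.
Highest priority: Gamma.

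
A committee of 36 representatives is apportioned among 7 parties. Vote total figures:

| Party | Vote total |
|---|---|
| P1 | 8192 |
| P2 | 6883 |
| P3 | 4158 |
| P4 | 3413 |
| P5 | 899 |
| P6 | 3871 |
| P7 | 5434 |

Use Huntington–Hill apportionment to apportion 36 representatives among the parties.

P1: 9, P2: 7, P3: 5, P4: 4, P5: 1, P6: 4, P7: 6

With divisor 925: modified quotas P1 8.856, P2 7.441, P3 4.495, P4 3.690, P5 0.972, P6 4.185, P7 5.875.
Geometric-mean thresholds: P1 √(8·9)=8.485, P2 √(7·8)=7.483, P3 √(4·5)=4.472, P4 √(3·4)=3.464, P5 (min 1), P6 √(4·5)=4.472, P7 √(5·6)=5.477.
Each quota rounded against its threshold gives P1 9, P2 7, P3 5, P4 4, P5 1, P6 4, P7 6 (total 36).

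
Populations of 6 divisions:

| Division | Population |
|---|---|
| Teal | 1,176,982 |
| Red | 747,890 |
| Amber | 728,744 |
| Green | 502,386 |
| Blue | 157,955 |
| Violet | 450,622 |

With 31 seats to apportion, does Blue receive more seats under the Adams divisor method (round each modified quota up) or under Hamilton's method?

Adams: Teal 9, Red 6, Amber 6, Green 4, Blue 2, Violet 4.
Hamilton: Teal 10, Red 6, Amber 6, Green 4, Blue 1, Violet 4.
Blue gets 2 under Adams and 1 under Hamilton.

Adams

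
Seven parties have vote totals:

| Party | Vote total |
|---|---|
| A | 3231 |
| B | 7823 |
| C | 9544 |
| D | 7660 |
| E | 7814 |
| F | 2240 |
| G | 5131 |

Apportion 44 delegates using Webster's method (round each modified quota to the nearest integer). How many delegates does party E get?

8

Standard divisor 43443/44 ≈ 987.341; standard quotas: A 3.272, B 7.923, C 9.666, D 7.758, E 7.914, F 2.269, G 5.197.
Rounding to the nearest integer gives A 3, B 8, C 10, D 8, E 8, F 2, G 5 — total 44, matching the house size, so no adjustment is needed.
E receives 8.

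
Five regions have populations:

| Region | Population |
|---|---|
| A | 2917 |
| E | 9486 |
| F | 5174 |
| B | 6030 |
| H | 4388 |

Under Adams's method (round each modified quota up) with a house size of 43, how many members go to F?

8

Standard divisor 27995/43 ≈ 651.047; standard quotas: A 4.480, E 14.570, F 7.947, B 9.262, H 6.740.
Rounding up gives 5, 15, 8, 10, 7 = 45 seats, so the divisor must be adjusted.
With modified divisor 700: modified quotas A 4.167, E 13.551, F 7.391, B 8.614, H 6.269.
Rounding up: A 5, E 14, F 8, B 9, H 7 (total 43).
F receives 8.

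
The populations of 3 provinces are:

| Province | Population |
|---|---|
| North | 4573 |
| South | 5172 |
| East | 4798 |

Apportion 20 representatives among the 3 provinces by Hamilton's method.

The standard divisor is 14543/20 ≈ 727.15.
Standard quotas: North 6.2889, South 7.1127, East 6.5984.
Lower quotas: North 6, South 7, East 6 (sum 19, leaving 1 seat).
Remainders in descending order: East 0.5984, North 0.2889, South 0.1127.
Largest remainder: East receives the extra seat.

North 6, South 7, East 7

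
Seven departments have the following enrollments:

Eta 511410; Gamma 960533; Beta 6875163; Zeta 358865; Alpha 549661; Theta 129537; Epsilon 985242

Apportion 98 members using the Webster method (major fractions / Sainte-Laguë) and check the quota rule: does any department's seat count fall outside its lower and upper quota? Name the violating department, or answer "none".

Standard quotas: Eta 4.833, Gamma 9.077, Beta 64.970, Zeta 3.391, Alpha 5.194, Theta 1.224, Epsilon 9.311.
Webster allocation: Eta 5, Gamma 9, Beta 66, Zeta 3, Alpha 5, Theta 1, Epsilon 9.
Beta has quota 64.970 (lower 64, upper 65) but receives 66 — outside the quota interval.

Beta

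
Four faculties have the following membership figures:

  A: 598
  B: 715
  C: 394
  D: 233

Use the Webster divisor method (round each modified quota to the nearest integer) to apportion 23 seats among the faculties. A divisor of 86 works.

A=7; B=8; C=5; D=3

With modified divisor 86: modified quotas A 6.953, B 8.314, C 4.581, D 2.709.
Rounding to the nearest integer: A 7, B 8, C 5, D 3 (total 23).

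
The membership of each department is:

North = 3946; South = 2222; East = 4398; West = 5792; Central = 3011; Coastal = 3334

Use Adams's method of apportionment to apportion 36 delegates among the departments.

Standard divisor 22703/36 ≈ 630.639; standard quotas: North 6.257, South 3.523, East 6.974, West 9.184, Central 4.775, Coastal 5.287.
Rounding up gives 7, 4, 7, 10, 5, 6 = 39 seats, so the divisor must be adjusted.
With modified divisor 700: modified quotas North 5.637, South 3.174, East 6.283, West 8.274, Central 4.301, Coastal 4.763.
Rounding up: North 6, South 4, East 7, West 9, Central 5, Coastal 5 (total 36).

North: 6, South: 4, East: 7, West: 9, Central: 5, Coastal: 5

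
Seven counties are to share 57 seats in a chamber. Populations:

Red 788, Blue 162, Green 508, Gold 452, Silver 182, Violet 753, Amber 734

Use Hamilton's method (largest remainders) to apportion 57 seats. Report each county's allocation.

Red=12, Blue=3, Green=8, Gold=7, Silver=3, Violet=12, Amber=12

The standard divisor is 3579/57 ≈ 62.789.
Standard quotas: Red 12.550, Blue 2.580, Green 8.091, Gold 7.199, Silver 2.899, Violet 11.992, Amber 11.690.
Lower quotas: Red 12, Blue 2, Green 8, Gold 7, Silver 2, Violet 11, Amber 11 (sum 53, leaving 4 seats).
Remainders in descending order: Violet 0.992, Silver 0.899, Amber 0.690, Blue 0.580, Red 0.550, Gold 0.199, Green 0.091.
The surplus seats go to Violet, Silver, Amber, Blue.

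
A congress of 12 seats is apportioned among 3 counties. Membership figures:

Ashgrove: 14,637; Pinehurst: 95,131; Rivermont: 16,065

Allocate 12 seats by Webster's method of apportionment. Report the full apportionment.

Standard divisor 125833/12 ≈ 10486.083; standard quotas: Ashgrove 1.396, Pinehurst 9.072, Rivermont 1.532.
Rounding to the nearest integer gives Ashgrove 1, Pinehurst 9, Rivermont 2 — total 12, matching the house size, so no adjustment is needed.

Ashgrove 1; Pinehurst 9; Rivermont 2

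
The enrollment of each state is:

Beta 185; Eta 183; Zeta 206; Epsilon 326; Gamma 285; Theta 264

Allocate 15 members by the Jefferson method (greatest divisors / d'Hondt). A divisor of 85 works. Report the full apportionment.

With modified divisor 85: modified quotas Beta 2.176, Eta 2.153, Zeta 2.424, Epsilon 3.835, Gamma 3.353, Theta 3.106.
Rounding down: Beta 2, Eta 2, Zeta 2, Epsilon 3, Gamma 3, Theta 3 (total 15).

Beta 2, Eta 2, Zeta 2, Epsilon 3, Gamma 3, Theta 3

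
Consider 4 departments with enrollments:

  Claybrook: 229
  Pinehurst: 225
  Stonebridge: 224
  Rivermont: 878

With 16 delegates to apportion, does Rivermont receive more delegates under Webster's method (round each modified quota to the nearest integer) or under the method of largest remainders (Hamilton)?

Webster: Claybrook 2, Pinehurst 2, Stonebridge 2, Rivermont 10.
Hamilton: Claybrook 3, Pinehurst 2, Stonebridge 2, Rivermont 9.
Rivermont gets 10 under Webster and 9 under Hamilton.

Webster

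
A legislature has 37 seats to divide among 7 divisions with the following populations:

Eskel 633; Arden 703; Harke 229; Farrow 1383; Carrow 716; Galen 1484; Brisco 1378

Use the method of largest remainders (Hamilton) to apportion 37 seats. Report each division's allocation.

Total 6526; standard divisor 6526/37 ≈ 176.378.
Standard quotas: Eskel 3.589, Arden 3.986, Harke 1.298, Farrow 7.841, Carrow 4.059, Galen 8.414, Brisco 7.813.
Lower quotas: Eskel 3, Arden 3, Harke 1, Farrow 7, Carrow 4, Galen 8, Brisco 7 (sum 33, leaving 4 seats).
Remainders in descending order: Arden 0.986, Farrow 0.841, Brisco 0.813, Eskel 0.589, Galen 0.414, Harke 0.298, Carrow 0.059.
The surplus seats go to Arden, Farrow, Brisco, Eskel.

Eskel 4, Arden 4, Harke 1, Farrow 8, Carrow 4, Galen 8, Brisco 8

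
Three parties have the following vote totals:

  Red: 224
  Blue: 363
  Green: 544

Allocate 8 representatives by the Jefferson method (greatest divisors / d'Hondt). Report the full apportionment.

Standard divisor 1131/8 ≈ 141.375; standard quotas: Red 1.584, Blue 2.568, Green 3.848.
Rounding down gives 1, 2, 3 = 6 seats, so the divisor must be adjusted.
With modified divisor 120: modified quotas Red 1.867, Blue 3.025, Green 4.533.
Rounding down: Red 1, Blue 3, Green 4 (total 8).

Red 1; Blue 3; Green 4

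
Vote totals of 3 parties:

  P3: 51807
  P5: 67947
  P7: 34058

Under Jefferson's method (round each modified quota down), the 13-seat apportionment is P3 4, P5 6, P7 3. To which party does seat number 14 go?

Priority for the next seat is population ÷ (current seats + 1).
Priorities: P3 10361.400, P5 9706.714, P7 8514.500.
Highest priority: P3.

P3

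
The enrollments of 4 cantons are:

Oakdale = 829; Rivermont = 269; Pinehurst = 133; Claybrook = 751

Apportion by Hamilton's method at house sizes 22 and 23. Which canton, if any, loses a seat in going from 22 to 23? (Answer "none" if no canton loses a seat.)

Pinehurst

At 22 seats: Oakdale 9, Rivermont 3, Pinehurst 2, Claybrook 8.
At 23 seats: Oakdale 10, Rivermont 3, Pinehurst 1, Claybrook 9.
Pinehurst drops from 2 to 1.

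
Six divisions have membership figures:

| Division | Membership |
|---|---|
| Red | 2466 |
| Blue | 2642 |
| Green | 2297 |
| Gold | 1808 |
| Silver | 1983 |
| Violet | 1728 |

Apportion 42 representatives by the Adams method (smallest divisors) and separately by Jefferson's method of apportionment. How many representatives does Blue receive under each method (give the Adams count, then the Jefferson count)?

8 and 9

Adams: Red 8, Blue 8, Green 7, Gold 6, Silver 7, Violet 6.
Jefferson: Red 8, Blue 9, Green 7, Gold 6, Silver 6, Violet 6.
Blue gets 8 under Adams and 9 under Jefferson.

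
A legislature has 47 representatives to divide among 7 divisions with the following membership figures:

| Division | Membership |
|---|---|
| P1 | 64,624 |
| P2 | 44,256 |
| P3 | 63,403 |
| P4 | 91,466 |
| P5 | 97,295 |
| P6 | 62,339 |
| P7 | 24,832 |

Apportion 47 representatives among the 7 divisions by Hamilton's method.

Total 448215; standard divisor 448215/47 ≈ 9536.489.
Standard quotas: P1 6.7765, P2 4.6407, P3 6.6485, P4 9.5912, P5 10.2024, P6 6.5369, P7 2.6039.
Lower quotas: P1 6, P2 4, P3 6, P4 9, P5 10, P6 6, P7 2 (sum 43, leaving 4 seats).
Remainders in descending order: P1 0.7765, P3 0.6485, P2 0.6407, P7 0.6039, P4 0.5912, P6 0.5369, P5 0.2024.
The surplus seats go to P1, P3, P2, P7.

P1 7, P2 5, P3 7, P4 9, P5 10, P6 6, P7 3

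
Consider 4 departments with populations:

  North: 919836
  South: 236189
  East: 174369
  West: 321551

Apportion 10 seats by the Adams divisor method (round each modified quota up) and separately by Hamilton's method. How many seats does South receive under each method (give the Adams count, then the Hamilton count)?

2 and 1

Adams: North 5, South 2, East 1, West 2.
Hamilton: North 6, South 1, East 1, West 2.
South gets 2 under Adams and 1 under Hamilton.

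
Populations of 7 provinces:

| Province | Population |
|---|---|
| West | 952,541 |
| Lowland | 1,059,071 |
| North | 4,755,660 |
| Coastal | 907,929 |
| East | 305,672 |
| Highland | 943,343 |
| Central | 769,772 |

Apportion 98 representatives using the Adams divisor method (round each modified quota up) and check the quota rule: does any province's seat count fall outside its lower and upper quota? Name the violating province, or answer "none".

Standard quotas: West 9.630, Lowland 10.707, North 48.077, Coastal 9.179, East 3.090, Highland 9.537, Central 7.782.
Adams allocation: West 10, Lowland 11, North 47, Coastal 9, East 3, Highland 10, Central 8.
North has quota 48.077 (lower 48, upper 49) but receives 47 — outside the quota interval.

North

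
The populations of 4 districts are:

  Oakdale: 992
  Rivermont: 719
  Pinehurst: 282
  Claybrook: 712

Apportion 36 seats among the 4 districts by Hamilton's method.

Oakdale=13, Rivermont=10, Pinehurst=4, Claybrook=9

Standard divisor: 2705 ÷ 36 ≈ 75.139.
Standard quotas: Oakdale 13.202, Rivermont 9.569, Pinehurst 3.753, Claybrook 9.476.
Lower quotas: Oakdale 13, Rivermont 9, Pinehurst 3, Claybrook 9 (sum 34, leaving 2 seats).
Remainders in descending order: Pinehurst 0.753, Rivermont 0.569, Claybrook 0.476, Oakdale 0.202.
The surplus seats go to Pinehurst, Rivermont.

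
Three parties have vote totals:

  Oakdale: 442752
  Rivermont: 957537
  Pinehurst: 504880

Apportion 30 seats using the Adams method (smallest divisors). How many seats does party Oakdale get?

7

Standard divisor 1905169/30 ≈ 63505.633; standard quotas: Oakdale 6.972, Rivermont 15.078, Pinehurst 7.950.
Rounding up gives 7, 16, 8 = 31 seats, so the divisor must be adjusted.
With modified divisor 66100: modified quotas Oakdale 6.698, Rivermont 14.486, Pinehurst 7.638.
Rounding up: Oakdale 7, Rivermont 15, Pinehurst 8 (total 30).
Oakdale receives 7.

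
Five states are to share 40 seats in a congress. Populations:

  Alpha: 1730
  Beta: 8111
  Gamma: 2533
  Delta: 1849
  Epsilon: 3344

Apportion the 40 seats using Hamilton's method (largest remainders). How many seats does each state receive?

Standard divisor: 17567 ÷ 40 ≈ 439.175.
Standard quotas: Alpha 3.9392, Beta 18.4687, Gamma 5.7676, Delta 4.2102, Epsilon 7.6143.
Lower quotas: Alpha 3, Beta 18, Gamma 5, Delta 4, Epsilon 7 (sum 37, leaving 3 seats).
Remainders in descending order: Alpha 0.9392, Gamma 0.7676, Epsilon 0.6143, Beta 0.4687, Delta 0.2102.
Largest remainders: Alpha, Gamma, Epsilon receive the extra seats.

Alpha: 4, Beta: 18, Gamma: 6, Delta: 4, Epsilon: 8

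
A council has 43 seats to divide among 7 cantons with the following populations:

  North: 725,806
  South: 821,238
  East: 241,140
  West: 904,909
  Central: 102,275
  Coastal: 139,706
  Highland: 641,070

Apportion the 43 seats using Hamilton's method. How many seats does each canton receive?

Standard divisor: 3576144 ÷ 43 ≈ 83166.14.
Standard quotas: North 8.7272, South 9.8747, East 2.8995, West 10.8807, Central 1.2298, Coastal 1.6798, Highland 7.7083.
Lower quotas: North 8, South 9, East 2, West 10, Central 1, Coastal 1, Highland 7 (sum 38, leaving 5 seats).
Remainders in descending order: East 0.8995, West 0.8807, South 0.8747, North 0.7272, Highland 0.7083, Coastal 0.6798, Central 0.2298.
Largest remainders: East, West, South, North, Highland receive the extra seats.

North=9, South=10, East=3, West=11, Central=1, Coastal=1, Highland=8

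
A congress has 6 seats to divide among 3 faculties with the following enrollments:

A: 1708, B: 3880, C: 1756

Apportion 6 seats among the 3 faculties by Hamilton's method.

A 1; B 3; C 2

Standard divisor: 7344 ÷ 6 = 1224.
Standard quotas: A 1.395, B 3.170, C 1.435.
Lower quotas: A 1, B 3, C 1 (sum 5, leaving 1 seat).
Remainders in descending order: C 0.435, A 0.395, B 0.170.
The surplus seat goes to C.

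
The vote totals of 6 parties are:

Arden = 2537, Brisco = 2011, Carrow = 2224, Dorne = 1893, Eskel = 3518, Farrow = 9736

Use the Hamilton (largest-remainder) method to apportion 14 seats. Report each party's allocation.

Arden 2, Brisco 1, Carrow 2, Dorne 1, Eskel 2, Farrow 6

The standard divisor is 21919/14 ≈ 1565.643.
Standard quotas: Arden 1.6204, Brisco 1.2845, Carrow 1.4205, Dorne 1.2091, Eskel 2.2470, Farrow 6.2185.
Lower quotas: Arden 1, Brisco 1, Carrow 1, Dorne 1, Eskel 2, Farrow 6 (sum 12, leaving 2 seats).
Remainders in descending order: Arden 0.6204, Carrow 0.4205, Brisco 0.2845, Eskel 0.2470, Farrow 0.2185, Dorne 0.2091.
The surplus seats go to Arden, Carrow.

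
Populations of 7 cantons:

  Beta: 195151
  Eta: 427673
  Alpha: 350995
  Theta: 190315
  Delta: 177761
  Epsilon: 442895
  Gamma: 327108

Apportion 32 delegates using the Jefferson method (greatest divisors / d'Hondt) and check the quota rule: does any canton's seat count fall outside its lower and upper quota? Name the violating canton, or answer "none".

none

Standard quotas: Beta 2.957, Eta 6.480, Alpha 5.318, Theta 2.884, Delta 2.693, Epsilon 6.711, Gamma 4.956.
Jefferson allocation: Beta 3, Eta 7, Alpha 5, Theta 3, Delta 2, Epsilon 7, Gamma 5.
Every allocation lies between the lower and upper quota.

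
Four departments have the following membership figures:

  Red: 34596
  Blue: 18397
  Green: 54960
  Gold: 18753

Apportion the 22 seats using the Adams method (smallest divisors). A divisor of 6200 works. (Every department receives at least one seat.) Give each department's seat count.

With modified divisor 6200: modified quotas Red 5.580, Blue 2.967, Green 8.865, Gold 3.025.
Rounding up: Red 6, Blue 3, Green 9, Gold 4 (total 22).

Red: 6, Blue: 3, Green: 9, Gold: 4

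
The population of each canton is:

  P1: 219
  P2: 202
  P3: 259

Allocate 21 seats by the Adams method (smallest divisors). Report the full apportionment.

Standard divisor 680/21 ≈ 32.381; standard quotas: P1 6.763, P2 6.238, P3 7.999.
Rounding up gives 7, 7, 8 = 22 seats, so the divisor must be adjusted.
With modified divisor 35: modified quotas P1 6.257, P2 5.771, P3 7.400.
Rounding up: P1 7, P2 6, P3 8 (total 21).

P1 7, P2 6, P3 8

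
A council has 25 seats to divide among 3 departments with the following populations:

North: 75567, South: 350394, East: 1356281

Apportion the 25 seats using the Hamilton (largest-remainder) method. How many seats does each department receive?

North: 1, South: 5, East: 19

Standard divisor: 1782242 ÷ 25 ≈ 71289.68.
Standard quotas: North 1.0600, South 4.9151, East 19.0249.
Lower quotas: North 1, South 4, East 19 (sum 24, leaving 1 seat).
Remainders in descending order: South 0.9151, North 0.0600, East 0.0249.
The surplus seat goes to South.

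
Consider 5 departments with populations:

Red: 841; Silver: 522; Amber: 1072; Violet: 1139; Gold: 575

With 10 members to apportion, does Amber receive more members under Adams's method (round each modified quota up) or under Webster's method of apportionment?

Adams: Red 2, Silver 1, Amber 2, Violet 3, Gold 2.
Webster: Red 2, Silver 1, Amber 3, Violet 3, Gold 1.
Amber gets 2 under Adams and 3 under Webster.

Webster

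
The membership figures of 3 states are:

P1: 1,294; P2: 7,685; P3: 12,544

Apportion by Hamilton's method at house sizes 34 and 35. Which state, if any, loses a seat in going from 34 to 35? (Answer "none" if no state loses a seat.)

At 34 seats: P1 2, P2 12, P3 20.
At 35 seats: P1 2, P2 13, P3 20.
No state's allocation decreased.

none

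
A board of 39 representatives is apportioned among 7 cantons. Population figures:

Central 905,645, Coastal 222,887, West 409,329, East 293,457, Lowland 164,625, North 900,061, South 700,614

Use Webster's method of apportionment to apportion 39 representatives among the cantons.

Standard divisor 3596618/39 ≈ 92220.974; standard quotas: Central 9.820, Coastal 2.417, West 4.439, East 3.182, Lowland 1.785, North 9.760, South 7.597.
Rounding to the nearest integer gives Central 10, Coastal 2, West 4, East 3, Lowland 2, North 10, South 8 — total 39, matching the house size, so no adjustment is needed.

Central: 10, Coastal: 2, West: 4, East: 3, Lowland: 2, North: 10, South: 8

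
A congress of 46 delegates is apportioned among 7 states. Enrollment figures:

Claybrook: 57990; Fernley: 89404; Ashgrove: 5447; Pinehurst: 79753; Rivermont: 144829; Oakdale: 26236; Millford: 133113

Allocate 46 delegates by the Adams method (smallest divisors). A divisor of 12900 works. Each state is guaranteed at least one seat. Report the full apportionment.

Claybrook 5, Fernley 7, Ashgrove 1, Pinehurst 7, Rivermont 12, Oakdale 3, Millford 11

With modified divisor 12900: modified quotas Claybrook 4.495, Fernley 6.931, Ashgrove 0.422, Pinehurst 6.182, Rivermont 11.227, Oakdale 2.034, Millford 10.319.
Rounding up: Claybrook 5, Fernley 7, Ashgrove 1, Pinehurst 7, Rivermont 12, Oakdale 3, Millford 11 (total 46).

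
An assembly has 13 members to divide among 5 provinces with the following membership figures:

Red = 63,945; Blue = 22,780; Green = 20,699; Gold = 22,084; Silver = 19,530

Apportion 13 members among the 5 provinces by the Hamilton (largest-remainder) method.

Red 5, Blue 2, Green 2, Gold 2, Silver 2

Total 149038; standard divisor 149038/13 ≈ 11464.462.
Standard quotas: Red 5.5777, Blue 1.9870, Green 1.8055, Gold 1.9263, Silver 1.7035.
Lower quotas: Red 5, Blue 1, Green 1, Gold 1, Silver 1 (sum 9, leaving 4 seats).
Remainders in descending order: Blue 0.9870, Gold 0.9263, Green 0.8055, Silver 0.7035, Red 0.5777.
The surplus seats go to Blue, Gold, Green, Silver.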